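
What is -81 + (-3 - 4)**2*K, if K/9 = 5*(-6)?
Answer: -13311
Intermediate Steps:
K = -270 (K = 9*(5*(-6)) = 9*(-30) = -270)
-81 + (-3 - 4)**2*K = -81 + (-3 - 4)**2*(-270) = -81 + (-7)**2*(-270) = -81 + 49*(-270) = -81 - 13230 = -13311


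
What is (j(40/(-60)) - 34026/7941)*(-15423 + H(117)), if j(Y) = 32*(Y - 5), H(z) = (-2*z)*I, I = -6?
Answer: 6887973962/2647 ≈ 2.6022e+6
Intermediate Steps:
H(z) = 12*z (H(z) = -2*z*(-6) = 12*z)
j(Y) = -160 + 32*Y (j(Y) = 32*(-5 + Y) = -160 + 32*Y)
(j(40/(-60)) - 34026/7941)*(-15423 + H(117)) = ((-160 + 32*(40/(-60))) - 34026/7941)*(-15423 + 12*117) = ((-160 + 32*(40*(-1/60))) - 34026*1/7941)*(-15423 + 1404) = ((-160 + 32*(-2/3)) - 11342/2647)*(-14019) = ((-160 - 64/3) - 11342/2647)*(-14019) = (-544/3 - 11342/2647)*(-14019) = -1473994/7941*(-14019) = 6887973962/2647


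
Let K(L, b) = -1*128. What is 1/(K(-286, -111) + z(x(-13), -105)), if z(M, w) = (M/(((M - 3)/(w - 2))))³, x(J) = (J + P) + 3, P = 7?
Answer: -8/1226067 ≈ -6.5249e-6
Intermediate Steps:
K(L, b) = -128
x(J) = 10 + J (x(J) = (J + 7) + 3 = (7 + J) + 3 = 10 + J)
z(M, w) = M³*(-2 + w)³/(-3 + M)³ (z(M, w) = (M/(((-3 + M)/(-2 + w))))³ = (M*((-2 + w)/(-3 + M)))³ = (M*(-2 + w)/(-3 + M))³ = M³*(-2 + w)³/(-3 + M)³)
1/(K(-286, -111) + z(x(-13), -105)) = 1/(-128 + (10 - 13)³*(-2 - 105)³/(-3 + (10 - 13))³) = 1/(-128 + (-3)³*(-107)³/(-3 - 3)³) = 1/(-128 - 27*(-1225043)/(-6)³) = 1/(-128 - 27*(-1/216)*(-1225043)) = 1/(-128 - 1225043/8) = 1/(-1226067/8) = -8/1226067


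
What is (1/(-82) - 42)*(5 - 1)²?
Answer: -27560/41 ≈ -672.20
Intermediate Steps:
(1/(-82) - 42)*(5 - 1)² = (-1/82 - 42)*4² = -3445/82*16 = -27560/41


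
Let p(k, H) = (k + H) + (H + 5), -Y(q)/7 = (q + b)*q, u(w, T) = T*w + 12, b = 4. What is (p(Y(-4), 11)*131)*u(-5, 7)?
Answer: -81351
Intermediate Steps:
u(w, T) = 12 + T*w
Y(q) = -7*q*(4 + q) (Y(q) = -7*(q + 4)*q = -7*(4 + q)*q = -7*q*(4 + q))
p(k, H) = 5 + k + 2*H (p(k, H) = (H + k) + (5 + H) = 5 + k + 2*H)
(p(Y(-4), 11)*131)*u(-5, 7) = ((5 - 7*(-4)*(4 - 4) + 2*11)*131)*(12 + 7*(-5)) = ((5 - 7*(-4)*0 + 22)*131)*(12 - 35) = ((5 + 0 + 22)*131)*(-23) = (27*131)*(-23) = 3537*(-23) = -81351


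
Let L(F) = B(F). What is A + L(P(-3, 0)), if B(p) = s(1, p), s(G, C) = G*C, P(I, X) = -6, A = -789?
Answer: -795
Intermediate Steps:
s(G, C) = C*G
B(p) = p (B(p) = p*1 = p)
L(F) = F
A + L(P(-3, 0)) = -789 - 6 = -795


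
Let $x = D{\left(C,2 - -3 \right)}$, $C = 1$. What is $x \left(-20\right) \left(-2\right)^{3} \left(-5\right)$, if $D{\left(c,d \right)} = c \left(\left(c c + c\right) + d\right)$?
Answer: $-5600$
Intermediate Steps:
$D{\left(c,d \right)} = c \left(c + d + c^{2}\right)$ ($D{\left(c,d \right)} = c \left(\left(c^{2} + c\right) + d\right) = c \left(\left(c + c^{2}\right) + d\right) = c \left(c + d + c^{2}\right)$)
$x = 7$ ($x = 1 \left(1 + \left(2 - -3\right) + 1^{2}\right) = 1 \left(1 + \left(2 + 3\right) + 1\right) = 1 \left(1 + 5 + 1\right) = 1 \cdot 7 = 7$)
$x \left(-20\right) \left(-2\right)^{3} \left(-5\right) = 7 \left(-20\right) \left(-2\right)^{3} \left(-5\right) = - 140 \left(\left(-8\right) \left(-5\right)\right) = \left(-140\right) 40 = -5600$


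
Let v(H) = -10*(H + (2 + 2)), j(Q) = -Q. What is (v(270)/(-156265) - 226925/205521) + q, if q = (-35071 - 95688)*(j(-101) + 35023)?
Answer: -29500099141506934825/6423147813 ≈ -4.5928e+9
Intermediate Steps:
v(H) = -40 - 10*H (v(H) = -10*(H + 4) = -10*(4 + H) = -40 - 10*H)
q = -4592779116 (q = (-35071 - 95688)*(-1*(-101) + 35023) = -130759*(101 + 35023) = -130759*35124 = -4592779116)
(v(270)/(-156265) - 226925/205521) + q = ((-40 - 10*270)/(-156265) - 226925/205521) - 4592779116 = ((-40 - 2700)*(-1/156265) - 226925*1/205521) - 4592779116 = (-2740*(-1/156265) - 226925/205521) - 4592779116 = (548/31253 - 226925/205521) - 4592779116 = -6979461517/6423147813 - 4592779116 = -29500099141506934825/6423147813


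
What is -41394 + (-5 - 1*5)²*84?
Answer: -32994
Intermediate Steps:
-41394 + (-5 - 1*5)²*84 = -41394 + (-5 - 5)²*84 = -41394 + (-10)²*84 = -41394 + 100*84 = -41394 + 8400 = -32994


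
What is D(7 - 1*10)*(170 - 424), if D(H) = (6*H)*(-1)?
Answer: -4572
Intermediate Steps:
D(H) = -6*H
D(7 - 1*10)*(170 - 424) = (-6*(7 - 1*10))*(170 - 424) = -6*(7 - 10)*(-254) = -6*(-3)*(-254) = 18*(-254) = -4572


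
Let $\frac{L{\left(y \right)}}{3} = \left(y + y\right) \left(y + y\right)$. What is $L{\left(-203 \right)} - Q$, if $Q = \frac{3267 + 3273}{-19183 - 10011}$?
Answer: $\frac{7218336546}{14597} \approx 4.9451 \cdot 10^{5}$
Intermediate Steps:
$L{\left(y \right)} = 12 y^{2}$ ($L{\left(y \right)} = 3 \left(y + y\right) \left(y + y\right) = 3 \cdot 2 y 2 y = 3 \cdot 4 y^{2} = 12 y^{2}$)
$Q = - \frac{3270}{14597}$ ($Q = \frac{6540}{-29194} = 6540 \left(- \frac{1}{29194}\right) = - \frac{3270}{14597} \approx -0.22402$)
$L{\left(-203 \right)} - Q = 12 \left(-203\right)^{2} - - \frac{3270}{14597} = 12 \cdot 41209 + \frac{3270}{14597} = 494508 + \frac{3270}{14597} = \frac{7218336546}{14597}$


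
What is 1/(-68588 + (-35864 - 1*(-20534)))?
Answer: -1/83918 ≈ -1.1916e-5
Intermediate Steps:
1/(-68588 + (-35864 - 1*(-20534))) = 1/(-68588 + (-35864 + 20534)) = 1/(-68588 - 15330) = 1/(-83918) = -1/83918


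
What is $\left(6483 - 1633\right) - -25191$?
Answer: $30041$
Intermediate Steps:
$\left(6483 - 1633\right) - -25191 = \left(6483 - 1633\right) + 25191 = 4850 + 25191 = 30041$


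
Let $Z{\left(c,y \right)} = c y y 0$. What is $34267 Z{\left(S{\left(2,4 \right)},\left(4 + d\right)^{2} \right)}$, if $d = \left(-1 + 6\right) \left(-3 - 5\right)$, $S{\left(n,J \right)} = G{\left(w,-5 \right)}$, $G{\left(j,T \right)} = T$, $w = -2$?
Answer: $0$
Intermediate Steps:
$S{\left(n,J \right)} = -5$
$d = -40$ ($d = 5 \left(-8\right) = -40$)
$Z{\left(c,y \right)} = 0$ ($Z{\left(c,y \right)} = c y^{2} \cdot 0 = 0$)
$34267 Z{\left(S{\left(2,4 \right)},\left(4 + d\right)^{2} \right)} = 34267 \cdot 0 = 0$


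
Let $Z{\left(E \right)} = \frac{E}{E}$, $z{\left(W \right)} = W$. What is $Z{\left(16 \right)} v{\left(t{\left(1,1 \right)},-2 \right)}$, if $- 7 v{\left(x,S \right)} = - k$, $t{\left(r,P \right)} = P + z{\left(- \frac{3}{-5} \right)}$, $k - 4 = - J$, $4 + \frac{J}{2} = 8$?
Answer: $- \frac{4}{7} \approx -0.57143$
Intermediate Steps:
$J = 8$ ($J = -8 + 2 \cdot 8 = -8 + 16 = 8$)
$k = -4$ ($k = 4 - 8 = -4$)
$t{\left(r,P \right)} = \frac{3}{5} + P$ ($t{\left(r,P \right)} = P - \frac{3}{-5} = P - - \frac{3}{5} = P + \frac{3}{5} = \frac{3}{5} + P$)
$Z{\left(E \right)} = 1$
$v{\left(x,S \right)} = - \frac{4}{7}$ ($v{\left(x,S \right)} = - \frac{\left(-1\right) \left(-4\right)}{7} = \left(- \frac{1}{7}\right) 4 = - \frac{4}{7}$)
$Z{\left(16 \right)} v{\left(t{\left(1,1 \right)},-2 \right)} = 1 \left(- \frac{4}{7}\right) = - \frac{4}{7}$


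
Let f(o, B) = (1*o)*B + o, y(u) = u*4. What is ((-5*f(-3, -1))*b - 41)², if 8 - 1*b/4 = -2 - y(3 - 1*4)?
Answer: 1681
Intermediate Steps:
y(u) = 4*u
f(o, B) = o + B*o (f(o, B) = o*B + o = B*o + o = o + B*o)
b = 24 (b = 32 - 4*(-2 - 4*(3 - 1*4)) = 32 - 4*(-2 - 4*(3 - 4)) = 32 - 4*(-2 - 4*(-1)) = 32 - 4*(-2 - 1*(-4)) = 32 - 4*(-2 + 4) = 32 - 4*2 = 32 - 8 = 24)
((-5*f(-3, -1))*b - 41)² = (-(-15)*(1 - 1)*24 - 41)² = (-(-15)*0*24 - 41)² = (-5*0*24 - 41)² = (0*24 - 41)² = (0 - 41)² = (-41)² = 1681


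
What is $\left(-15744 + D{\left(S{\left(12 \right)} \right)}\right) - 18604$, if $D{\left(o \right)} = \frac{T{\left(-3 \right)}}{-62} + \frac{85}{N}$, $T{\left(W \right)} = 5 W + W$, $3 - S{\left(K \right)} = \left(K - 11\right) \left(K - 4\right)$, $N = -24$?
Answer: $- \frac{25557331}{744} \approx -34351.0$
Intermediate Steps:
$S{\left(K \right)} = 3 - \left(-11 + K\right) \left(-4 + K\right)$ ($S{\left(K \right)} = 3 - \left(K - 11\right) \left(K - 4\right) = 3 - \left(-11 + K\right) \left(-4 + K\right)$)
$T{\left(W \right)} = 6 W$
$D{\left(o \right)} = - \frac{2419}{744}$ ($D{\left(o \right)} = \frac{6 \left(-3\right)}{-62} + \frac{85}{-24} = \left(-18\right) \left(- \frac{1}{62}\right) + 85 \left(- \frac{1}{24}\right) = \frac{9}{31} - \frac{85}{24} = - \frac{2419}{744}$)
$\left(-15744 + D{\left(S{\left(12 \right)} \right)}\right) - 18604 = \left(-15744 - \frac{2419}{744}\right) - 18604 = - \frac{11715955}{744} - 18604 = - \frac{25557331}{744}$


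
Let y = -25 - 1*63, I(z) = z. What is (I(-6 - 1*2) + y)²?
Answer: 9216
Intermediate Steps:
y = -88 (y = -25 - 63 = -88)
(I(-6 - 1*2) + y)² = ((-6 - 1*2) - 88)² = ((-6 - 2) - 88)² = (-8 - 88)² = (-96)² = 9216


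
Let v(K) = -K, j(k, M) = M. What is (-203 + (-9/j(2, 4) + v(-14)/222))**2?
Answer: 8299756609/197136 ≈ 42102.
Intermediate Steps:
(-203 + (-9/j(2, 4) + v(-14)/222))**2 = (-203 + (-9/4 - 1*(-14)/222))**2 = (-203 + (-9*1/4 + 14*(1/222)))**2 = (-203 + (-9/4 + 7/111))**2 = (-203 - 971/444)**2 = (-91103/444)**2 = 8299756609/197136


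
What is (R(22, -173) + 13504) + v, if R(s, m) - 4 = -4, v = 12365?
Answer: 25869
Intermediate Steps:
R(s, m) = 0 (R(s, m) = 4 - 4 = 0)
(R(22, -173) + 13504) + v = (0 + 13504) + 12365 = 13504 + 12365 = 25869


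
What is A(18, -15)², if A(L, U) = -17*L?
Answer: 93636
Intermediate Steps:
A(18, -15)² = (-17*18)² = (-306)² = 93636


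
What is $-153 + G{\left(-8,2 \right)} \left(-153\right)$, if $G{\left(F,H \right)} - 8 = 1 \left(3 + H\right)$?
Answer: $-2142$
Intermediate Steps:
$G{\left(F,H \right)} = 11 + H$ ($G{\left(F,H \right)} = 8 + 1 \left(3 + H\right) = 8 + \left(3 + H\right) = 11 + H$)
$-153 + G{\left(-8,2 \right)} \left(-153\right) = -153 + \left(11 + 2\right) \left(-153\right) = -153 + 13 \left(-153\right) = -153 - 1989 = -2142$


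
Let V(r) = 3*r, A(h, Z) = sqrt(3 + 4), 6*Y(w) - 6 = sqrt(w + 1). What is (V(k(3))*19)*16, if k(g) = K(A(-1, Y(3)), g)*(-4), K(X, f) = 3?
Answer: -10944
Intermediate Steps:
Y(w) = 1 + sqrt(1 + w)/6 (Y(w) = 1 + sqrt(w + 1)/6 = 1 + sqrt(1 + w)/6)
A(h, Z) = sqrt(7)
k(g) = -12 (k(g) = 3*(-4) = -12)
(V(k(3))*19)*16 = ((3*(-12))*19)*16 = -36*19*16 = -684*16 = -10944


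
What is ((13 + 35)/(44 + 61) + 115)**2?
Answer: 16329681/1225 ≈ 13330.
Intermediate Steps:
((13 + 35)/(44 + 61) + 115)**2 = (48/105 + 115)**2 = (48*(1/105) + 115)**2 = (16/35 + 115)**2 = (4041/35)**2 = 16329681/1225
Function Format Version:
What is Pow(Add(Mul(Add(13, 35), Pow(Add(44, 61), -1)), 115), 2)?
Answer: Rational(16329681, 1225) ≈ 13330.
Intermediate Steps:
Pow(Add(Mul(Add(13, 35), Pow(Add(44, 61), -1)), 115), 2) = Pow(Add(Mul(48, Pow(105, -1)), 115), 2) = Pow(Add(Mul(48, Rational(1, 105)), 115), 2) = Pow(Add(Rational(16, 35), 115), 2) = Pow(Rational(4041, 35), 2) = Rational(16329681, 1225)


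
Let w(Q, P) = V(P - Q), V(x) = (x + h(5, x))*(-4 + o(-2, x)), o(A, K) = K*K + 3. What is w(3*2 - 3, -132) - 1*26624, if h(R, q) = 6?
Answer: -2377520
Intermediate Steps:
o(A, K) = 3 + K² (o(A, K) = K² + 3 = 3 + K²)
V(x) = (-1 + x²)*(6 + x) (V(x) = (x + 6)*(-4 + (3 + x²)) = (6 + x)*(-1 + x²) = (-1 + x²)*(6 + x))
w(Q, P) = -6 + Q + (P - Q)³ - P + 6*(P - Q)² (w(Q, P) = -6 + (P - Q)³ - (P - Q) + 6*(P - Q)² = -6 + (P - Q)³ + (Q - P) + 6*(P - Q)² = -6 + Q + (P - Q)³ - P + 6*(P - Q)²)
w(3*2 - 3, -132) - 1*26624 = (-6 - 4*(-132) + 4*(3*2 - 3) + 6*(-132 - (3*2 - 3))² + (3 + (-132 - (3*2 - 3))²)*(-132 - (3*2 - 3))) - 1*26624 = (-6 + 528 + 4*(6 - 3) + 6*(-132 - (6 - 3))² + (3 + (-132 - (6 - 3))²)*(-132 - (6 - 3))) - 26624 = (-6 + 528 + 4*3 + 6*(-132 - 1*3)² + (3 + (-132 - 1*3)²)*(-132 - 1*3)) - 26624 = (-6 + 528 + 12 + 6*(-132 - 3)² + (3 + (-132 - 3)²)*(-132 - 3)) - 26624 = (-6 + 528 + 12 + 6*(-135)² + (3 + (-135)²)*(-135)) - 26624 = (-6 + 528 + 12 + 6*18225 + (3 + 18225)*(-135)) - 26624 = (-6 + 528 + 12 + 109350 + 18228*(-135)) - 26624 = (-6 + 528 + 12 + 109350 - 2460780) - 26624 = -2350896 - 26624 = -2377520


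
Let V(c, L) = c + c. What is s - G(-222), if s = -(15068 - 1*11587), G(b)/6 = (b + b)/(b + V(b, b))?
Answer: -3485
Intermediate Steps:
V(c, L) = 2*c
G(b) = 4 (G(b) = 6*((b + b)/(b + 2*b)) = 6*((2*b)/((3*b))) = 6*((2*b)*(1/(3*b))) = 6*(⅔) = 4)
s = -3481 (s = -(15068 - 11587) = -1*3481 = -3481)
s - G(-222) = -3481 - 1*4 = -3481 - 4 = -3485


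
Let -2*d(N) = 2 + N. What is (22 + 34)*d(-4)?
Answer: 56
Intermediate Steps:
d(N) = -1 - N/2 (d(N) = -(2 + N)/2 = -1 - N/2)
(22 + 34)*d(-4) = (22 + 34)*(-1 - 1/2*(-4)) = 56*(-1 + 2) = 56*1 = 56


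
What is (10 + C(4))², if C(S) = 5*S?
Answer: 900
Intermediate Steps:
(10 + C(4))² = (10 + 5*4)² = (10 + 20)² = 30² = 900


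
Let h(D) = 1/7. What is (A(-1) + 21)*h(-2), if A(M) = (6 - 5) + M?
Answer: 3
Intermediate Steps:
A(M) = 1 + M
h(D) = 1/7
(A(-1) + 21)*h(-2) = ((1 - 1) + 21)*(1/7) = (0 + 21)*(1/7) = 21*(1/7) = 3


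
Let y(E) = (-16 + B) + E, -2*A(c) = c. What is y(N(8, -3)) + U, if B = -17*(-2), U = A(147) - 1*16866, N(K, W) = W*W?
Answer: -33825/2 ≈ -16913.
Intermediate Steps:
A(c) = -c/2
N(K, W) = W²
U = -33879/2 (U = -½*147 - 1*16866 = -147/2 - 16866 = -33879/2 ≈ -16940.)
B = 34
y(E) = 18 + E (y(E) = (-16 + 34) + E = 18 + E)
y(N(8, -3)) + U = (18 + (-3)²) - 33879/2 = (18 + 9) - 33879/2 = 27 - 33879/2 = -33825/2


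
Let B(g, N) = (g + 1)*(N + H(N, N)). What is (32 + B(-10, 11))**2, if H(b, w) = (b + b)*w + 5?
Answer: 5244100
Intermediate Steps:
H(b, w) = 5 + 2*b*w (H(b, w) = (2*b)*w + 5 = 2*b*w + 5 = 5 + 2*b*w)
B(g, N) = (1 + g)*(5 + N + 2*N**2) (B(g, N) = (g + 1)*(N + (5 + 2*N*N)) = (1 + g)*(N + (5 + 2*N**2)) = (1 + g)*(5 + N + 2*N**2))
(32 + B(-10, 11))**2 = (32 + (5 + 11 + 2*11**2 + 11*(-10) - 10*(5 + 2*11**2)))**2 = (32 + (5 + 11 + 2*121 - 110 - 10*(5 + 2*121)))**2 = (32 + (5 + 11 + 242 - 110 - 10*(5 + 242)))**2 = (32 + (5 + 11 + 242 - 110 - 10*247))**2 = (32 + (5 + 11 + 242 - 110 - 2470))**2 = (32 - 2322)**2 = (-2290)**2 = 5244100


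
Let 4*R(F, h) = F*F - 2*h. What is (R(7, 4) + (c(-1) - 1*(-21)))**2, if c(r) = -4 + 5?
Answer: 16641/16 ≈ 1040.1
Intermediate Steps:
c(r) = 1
R(F, h) = -h/2 + F**2/4 (R(F, h) = (F*F - 2*h)/4 = (F**2 - 2*h)/4 = -h/2 + F**2/4)
(R(7, 4) + (c(-1) - 1*(-21)))**2 = ((-1/2*4 + (1/4)*7**2) + (1 - 1*(-21)))**2 = ((-2 + (1/4)*49) + (1 + 21))**2 = ((-2 + 49/4) + 22)**2 = (41/4 + 22)**2 = (129/4)**2 = 16641/16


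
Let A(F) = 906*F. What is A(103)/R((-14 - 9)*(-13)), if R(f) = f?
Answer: 93318/299 ≈ 312.10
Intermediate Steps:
A(103)/R((-14 - 9)*(-13)) = (906*103)/(((-14 - 9)*(-13))) = 93318/((-23*(-13))) = 93318/299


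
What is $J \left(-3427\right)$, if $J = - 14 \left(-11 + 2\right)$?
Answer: $-431802$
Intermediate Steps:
$J = 126$ ($J = \left(-14\right) \left(-9\right) = 126$)
$J \left(-3427\right) = 126 \left(-3427\right) = -431802$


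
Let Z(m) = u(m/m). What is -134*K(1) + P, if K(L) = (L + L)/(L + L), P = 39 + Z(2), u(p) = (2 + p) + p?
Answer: -91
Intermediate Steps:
u(p) = 2 + 2*p
Z(m) = 4 (Z(m) = 2 + 2*(m/m) = 2 + 2*1 = 2 + 2 = 4)
P = 43 (P = 39 + 4 = 43)
K(L) = 1 (K(L) = (2*L)/((2*L)) = (2*L)*(1/(2*L)) = 1)
-134*K(1) + P = -134*1 + 43 = -134 + 43 = -91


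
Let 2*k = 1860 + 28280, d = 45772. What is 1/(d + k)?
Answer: 1/60842 ≈ 1.6436e-5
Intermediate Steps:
k = 15070 (k = (1860 + 28280)/2 = (½)*30140 = 15070)
1/(d + k) = 1/(45772 + 15070) = 1/60842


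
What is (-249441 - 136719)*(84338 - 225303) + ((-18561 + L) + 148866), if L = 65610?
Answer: 54435240315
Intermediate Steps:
(-249441 - 136719)*(84338 - 225303) + ((-18561 + L) + 148866) = (-249441 - 136719)*(84338 - 225303) + ((-18561 + 65610) + 148866) = -386160*(-140965) + (47049 + 148866) = 54435044400 + 195915 = 54435240315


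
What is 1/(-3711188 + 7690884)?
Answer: 1/3979696 ≈ 2.5128e-7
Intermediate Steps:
1/(-3711188 + 7690884) = 1/3979696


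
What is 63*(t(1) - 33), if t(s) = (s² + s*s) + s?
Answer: -1890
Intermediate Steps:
t(s) = s + 2*s² (t(s) = (s² + s²) + s = 2*s² + s = s + 2*s²)
63*(t(1) - 33) = 63*(1*(1 + 2*1) - 33) = 63*(1*(1 + 2) - 33) = 63*(1*3 - 33) = 63*(3 - 33) = 63*(-30) = -1890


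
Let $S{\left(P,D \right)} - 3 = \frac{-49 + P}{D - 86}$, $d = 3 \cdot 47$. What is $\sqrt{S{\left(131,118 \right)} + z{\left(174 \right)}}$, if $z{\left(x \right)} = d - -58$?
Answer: $\frac{\sqrt{3273}}{4} \approx 14.303$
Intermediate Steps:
$d = 141$
$S{\left(P,D \right)} = 3 + \frac{-49 + P}{-86 + D}$ ($S{\left(P,D \right)} = 3 + \frac{-49 + P}{D - 86} = 3 + \frac{-49 + P}{-86 + D}$)
$z{\left(x \right)} = 199$ ($z{\left(x \right)} = 141 - -58 = 141 + 58 = 199$)
$\sqrt{S{\left(131,118 \right)} + z{\left(174 \right)}} = \sqrt{\frac{-307 + 131 + 3 \cdot 118}{-86 + 118} + 199} = \sqrt{\frac{-307 + 131 + 354}{32} + 199} = \sqrt{\frac{1}{32} \cdot 178 + 199} = \sqrt{\frac{89}{16} + 199} = \sqrt{\frac{3273}{16}} = \frac{\sqrt{3273}}{4}$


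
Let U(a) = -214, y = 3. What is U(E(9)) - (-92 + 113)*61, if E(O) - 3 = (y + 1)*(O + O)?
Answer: -1495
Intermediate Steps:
E(O) = 3 + 8*O (E(O) = 3 + (3 + 1)*(O + O) = 3 + 4*(2*O) = 3 + 8*O)
U(E(9)) - (-92 + 113)*61 = -214 - (-92 + 113)*61 = -214 - 21*61 = -214 - 1*1281 = -214 - 1281 = -1495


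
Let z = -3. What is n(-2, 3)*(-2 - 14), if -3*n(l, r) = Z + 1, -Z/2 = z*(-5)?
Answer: -464/3 ≈ -154.67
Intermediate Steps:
Z = -30 (Z = -(-6)*(-5) = -2*15 = -30)
n(l, r) = 29/3 (n(l, r) = -(-30 + 1)/3 = -⅓*(-29) = 29/3)
n(-2, 3)*(-2 - 14) = 29*(-2 - 14)/3 = (29/3)*(-16) = -464/3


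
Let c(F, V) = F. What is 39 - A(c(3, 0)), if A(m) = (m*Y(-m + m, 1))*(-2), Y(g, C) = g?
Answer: 39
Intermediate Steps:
A(m) = 0 (A(m) = (m*(-m + m))*(-2) = (m*0)*(-2) = 0*(-2) = 0)
39 - A(c(3, 0)) = 39 - 1*0 = 39 + 0 = 39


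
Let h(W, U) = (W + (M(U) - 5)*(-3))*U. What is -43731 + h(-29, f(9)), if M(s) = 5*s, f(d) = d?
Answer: -45072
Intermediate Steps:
h(W, U) = U*(15 + W - 15*U) (h(W, U) = (W + (5*U - 5)*(-3))*U = (W + (-5 + 5*U)*(-3))*U = (W + (15 - 15*U))*U = (15 + W - 15*U)*U = U*(15 + W - 15*U))
-43731 + h(-29, f(9)) = -43731 + 9*(15 - 29 - 15*9) = -43731 + 9*(15 - 29 - 135) = -43731 + 9*(-149) = -43731 - 1341 = -45072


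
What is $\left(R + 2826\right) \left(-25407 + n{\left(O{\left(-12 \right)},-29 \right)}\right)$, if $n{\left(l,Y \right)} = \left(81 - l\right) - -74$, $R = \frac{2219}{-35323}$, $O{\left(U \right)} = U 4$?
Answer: $- \frac{2515877873116}{35323} \approx -7.1225 \cdot 10^{7}$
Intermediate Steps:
$O{\left(U \right)} = 4 U$
$R = - \frac{2219}{35323}$ ($R = 2219 \left(- \frac{1}{35323}\right) = - \frac{2219}{35323} \approx -0.06282$)
$n{\left(l,Y \right)} = 155 - l$ ($n{\left(l,Y \right)} = \left(81 - l\right) + 74 = 155 - l$)
$\left(R + 2826\right) \left(-25407 + n{\left(O{\left(-12 \right)},-29 \right)}\right) = \left(- \frac{2219}{35323} + 2826\right) \left(-25407 + \left(155 - 4 \left(-12\right)\right)\right) = \frac{99820579 \left(-25407 + \left(155 - -48\right)\right)}{35323} = \frac{99820579 \left(-25407 + \left(155 + 48\right)\right)}{35323} = \frac{99820579 \left(-25407 + 203\right)}{35323} = \frac{99820579}{35323} \left(-25204\right) = - \frac{2515877873116}{35323}$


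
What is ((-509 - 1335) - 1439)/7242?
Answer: -3283/7242 ≈ -0.45333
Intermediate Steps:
((-509 - 1335) - 1439)/7242 = (-1844 - 1439)*(1/7242) = -3283*1/7242 = -3283/7242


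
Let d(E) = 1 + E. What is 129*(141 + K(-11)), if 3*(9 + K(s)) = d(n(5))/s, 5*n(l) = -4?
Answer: 936497/55 ≈ 17027.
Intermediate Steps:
n(l) = -4/5 (n(l) = (1/5)*(-4) = -4/5)
K(s) = -9 + 1/(15*s) (K(s) = -9 + ((1 - 4/5)/s)/3 = -9 + (1/(5*s))/3 = -9 + 1/(15*s))
129*(141 + K(-11)) = 129*(141 + (-9 + (1/15)/(-11))) = 129*(141 + (-9 + (1/15)*(-1/11))) = 129*(141 + (-9 - 1/165)) = 129*(141 - 1486/165) = 129*(21779/165) = 936497/55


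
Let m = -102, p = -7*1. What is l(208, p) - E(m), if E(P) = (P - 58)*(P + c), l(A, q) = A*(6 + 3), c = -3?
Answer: -14928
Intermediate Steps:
p = -7
l(A, q) = 9*A (l(A, q) = A*9 = 9*A)
E(P) = (-58 + P)*(-3 + P) (E(P) = (P - 58)*(P - 3) = (-58 + P)*(-3 + P))
l(208, p) - E(m) = 9*208 - (174 + (-102)² - 61*(-102)) = 1872 - (174 + 10404 + 6222) = 1872 - 1*16800 = 1872 - 16800 = -14928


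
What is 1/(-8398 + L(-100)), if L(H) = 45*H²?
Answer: 1/441602 ≈ 2.2645e-6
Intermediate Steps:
1/(-8398 + L(-100)) = 1/(-8398 + 45*(-100)²) = 1/(-8398 + 45*10000) = 1/(-8398 + 450000) = 1/441602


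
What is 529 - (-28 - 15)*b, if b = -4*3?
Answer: 13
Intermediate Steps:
b = -12
529 - (-28 - 15)*b = 529 - (-28 - 15)*(-12) = 529 - (-43)*(-12) = 529 - 1*516 = 529 - 516 = 13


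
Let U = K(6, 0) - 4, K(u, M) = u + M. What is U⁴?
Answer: 16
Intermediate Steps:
K(u, M) = M + u
U = 2 (U = (0 + 6) - 4 = 6 - 4 = 2)
U⁴ = 2⁴ = 16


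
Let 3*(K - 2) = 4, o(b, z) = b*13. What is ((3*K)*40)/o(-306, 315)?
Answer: -200/1989 ≈ -0.10055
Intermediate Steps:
o(b, z) = 13*b
K = 10/3 (K = 2 + (⅓)*4 = 2 + 4/3 = 10/3 ≈ 3.3333)
((3*K)*40)/o(-306, 315) = ((3*(10/3))*40)/((13*(-306))) = (10*40)/(-3978) = 400*(-1/3978) = -200/1989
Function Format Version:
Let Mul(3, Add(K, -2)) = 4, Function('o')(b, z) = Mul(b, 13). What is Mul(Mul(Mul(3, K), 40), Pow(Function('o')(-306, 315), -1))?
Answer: Rational(-200, 1989) ≈ -0.10055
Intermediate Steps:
Function('o')(b, z) = Mul(13, b)
K = Rational(10, 3) (K = Add(2, Mul(Rational(1, 3), 4)) = Add(2, Rational(4, 3)) = Rational(10, 3) ≈ 3.3333)
Mul(Mul(Mul(3, K), 40), Pow(Function('o')(-306, 315), -1)) = Mul(Mul(Mul(3, Rational(10, 3)), 40), Pow(Mul(13, -306), -1)) = Mul(Mul(10, 40), Pow(-3978, -1)) = Mul(400, Rational(-1, 3978)) = Rational(-200, 1989)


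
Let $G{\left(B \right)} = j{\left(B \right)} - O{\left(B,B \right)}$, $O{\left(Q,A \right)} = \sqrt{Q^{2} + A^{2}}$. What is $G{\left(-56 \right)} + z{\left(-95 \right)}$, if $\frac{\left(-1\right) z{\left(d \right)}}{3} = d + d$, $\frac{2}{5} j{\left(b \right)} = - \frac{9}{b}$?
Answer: $\frac{63885}{112} - 56 \sqrt{2} \approx 491.21$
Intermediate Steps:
$j{\left(b \right)} = - \frac{45}{2 b}$ ($j{\left(b \right)} = \frac{5 \left(- \frac{9}{b}\right)}{2} = - \frac{45}{2 b}$)
$O{\left(Q,A \right)} = \sqrt{A^{2} + Q^{2}}$
$G{\left(B \right)} = - \frac{45}{2 B} - \sqrt{2} \sqrt{B^{2}}$ ($G{\left(B \right)} = - \frac{45}{2 B} - \sqrt{B^{2} + B^{2}} = - \frac{45}{2 B} - \sqrt{2 B^{2}} = - \frac{45}{2 B} - \sqrt{2} \sqrt{B^{2}}$)
$z{\left(d \right)} = - 6 d$ ($z{\left(d \right)} = - 3 \left(d + d\right) = - 3 \cdot 2 d = - 6 d$)
$G{\left(-56 \right)} + z{\left(-95 \right)} = \left(- \frac{45}{2 \left(-56\right)} - \sqrt{2} \sqrt{\left(-56\right)^{2}}\right) - -570 = \left(\left(- \frac{45}{2}\right) \left(- \frac{1}{56}\right) - \sqrt{2} \sqrt{3136}\right) + 570 = \left(\frac{45}{112} - \sqrt{2} \cdot 56\right) + 570 = \left(\frac{45}{112} - 56 \sqrt{2}\right) + 570 = \frac{63885}{112} - 56 \sqrt{2}$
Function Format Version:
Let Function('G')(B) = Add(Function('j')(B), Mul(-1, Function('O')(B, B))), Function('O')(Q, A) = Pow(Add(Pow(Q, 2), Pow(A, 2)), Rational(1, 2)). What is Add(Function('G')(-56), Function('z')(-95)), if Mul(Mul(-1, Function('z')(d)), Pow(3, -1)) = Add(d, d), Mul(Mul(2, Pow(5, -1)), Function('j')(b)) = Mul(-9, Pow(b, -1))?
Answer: Add(Rational(63885, 112), Mul(-56, Pow(2, Rational(1, 2)))) ≈ 491.21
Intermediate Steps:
Function('j')(b) = Mul(Rational(-45, 2), Pow(b, -1)) (Function('j')(b) = Mul(Rational(5, 2), Mul(-9, Pow(b, -1))) = Mul(Rational(-45, 2), Pow(b, -1)))
Function('O')(Q, A) = Pow(Add(Pow(A, 2), Pow(Q, 2)), Rational(1, 2))
Function('G')(B) = Add(Mul(Rational(-45, 2), Pow(B, -1)), Mul(-1, Pow(2, Rational(1, 2)), Pow(Pow(B, 2), Rational(1, 2)))) (Function('G')(B) = Add(Mul(Rational(-45, 2), Pow(B, -1)), Mul(-1, Pow(Add(Pow(B, 2), Pow(B, 2)), Rational(1, 2)))) = Add(Mul(Rational(-45, 2), Pow(B, -1)), Mul(-1, Pow(Mul(2, Pow(B, 2)), Rational(1, 2)))) = Add(Mul(Rational(-45, 2), Pow(B, -1)), Mul(-1, Mul(Pow(2, Rational(1, 2)), Pow(Pow(B, 2), Rational(1, 2))))) = Add(Mul(Rational(-45, 2), Pow(B, -1)), Mul(-1, Pow(2, Rational(1, 2)), Pow(Pow(B, 2), Rational(1, 2)))))
Function('z')(d) = Mul(-6, d) (Function('z')(d) = Mul(-3, Add(d, d)) = Mul(-3, Mul(2, d)) = Mul(-6, d))
Add(Function('G')(-56), Function('z')(-95)) = Add(Add(Mul(Rational(-45, 2), Pow(-56, -1)), Mul(-1, Pow(2, Rational(1, 2)), Pow(Pow(-56, 2), Rational(1, 2)))), Mul(-6, -95)) = Add(Add(Mul(Rational(-45, 2), Rational(-1, 56)), Mul(-1, Pow(2, Rational(1, 2)), Pow(3136, Rational(1, 2)))), 570) = Add(Add(Rational(45, 112), Mul(-1, Pow(2, Rational(1, 2)), 56)), 570) = Add(Add(Rational(45, 112), Mul(-56, Pow(2, Rational(1, 2)))), 570) = Add(Rational(63885, 112), Mul(-56, Pow(2, Rational(1, 2))))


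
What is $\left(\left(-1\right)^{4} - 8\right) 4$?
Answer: $-28$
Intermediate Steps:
$\left(\left(-1\right)^{4} - 8\right) 4 = \left(1 - 8\right) 4 = \left(-7\right) 4 = -28$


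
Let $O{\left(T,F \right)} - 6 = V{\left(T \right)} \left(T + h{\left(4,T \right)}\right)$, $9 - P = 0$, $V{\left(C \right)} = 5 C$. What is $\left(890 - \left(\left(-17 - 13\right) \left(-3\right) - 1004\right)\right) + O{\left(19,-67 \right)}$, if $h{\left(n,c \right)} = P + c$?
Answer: $6275$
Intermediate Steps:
$P = 9$ ($P = 9 - 0 = 9 + 0 = 9$)
$h{\left(n,c \right)} = 9 + c$
$O{\left(T,F \right)} = 6 + 5 T \left(9 + 2 T\right)$ ($O{\left(T,F \right)} = 6 + 5 T \left(T + \left(9 + T\right)\right) = 6 + 5 T \left(9 + 2 T\right)$)
$\left(890 - \left(\left(-17 - 13\right) \left(-3\right) - 1004\right)\right) + O{\left(19,-67 \right)} = \left(890 - \left(\left(-17 - 13\right) \left(-3\right) - 1004\right)\right) + \left(6 + 10 \cdot 19^{2} + 45 \cdot 19\right) = \left(890 - \left(\left(-30\right) \left(-3\right) - 1004\right)\right) + \left(6 + 10 \cdot 361 + 855\right) = \left(890 - \left(90 - 1004\right)\right) + \left(6 + 3610 + 855\right) = \left(890 - -914\right) + 4471 = \left(890 + 914\right) + 4471 = 1804 + 4471 = 6275$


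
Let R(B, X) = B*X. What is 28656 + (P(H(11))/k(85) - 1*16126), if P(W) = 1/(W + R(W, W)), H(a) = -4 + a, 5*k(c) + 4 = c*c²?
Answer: 430916423285/34390776 ≈ 12530.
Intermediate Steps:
k(c) = -⅘ + c³/5 (k(c) = -⅘ + (c*c²)/5 = -⅘ + c³/5)
P(W) = 1/(W + W²) (P(W) = 1/(W + W*W) = 1/(W + W²))
28656 + (P(H(11))/k(85) - 1*16126) = 28656 + ((1/((-4 + 11)*(1 + (-4 + 11))))/(-⅘ + (⅕)*85³) - 1*16126) = 28656 + ((1/(7*(1 + 7)))/(-⅘ + (⅕)*614125) - 16126) = 28656 + (((⅐)/8)/(-⅘ + 122825) - 16126) = 28656 + (((⅐)*(⅛))/(614121/5) - 16126) = 28656 + ((1/56)*(5/614121) - 16126) = 28656 + (5/34390776 - 16126) = 28656 - 554585653771/34390776 = 430916423285/34390776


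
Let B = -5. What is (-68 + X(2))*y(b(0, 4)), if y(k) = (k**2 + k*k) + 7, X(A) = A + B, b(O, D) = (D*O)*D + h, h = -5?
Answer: -4047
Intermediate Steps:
b(O, D) = -5 + O*D**2 (b(O, D) = (D*O)*D - 5 = O*D**2 - 5 = -5 + O*D**2)
X(A) = -5 + A (X(A) = A - 5 = -5 + A)
y(k) = 7 + 2*k**2 (y(k) = (k**2 + k**2) + 7 = 2*k**2 + 7 = 7 + 2*k**2)
(-68 + X(2))*y(b(0, 4)) = (-68 + (-5 + 2))*(7 + 2*(-5 + 0*4**2)**2) = (-68 - 3)*(7 + 2*(-5 + 0*16)**2) = -71*(7 + 2*(-5 + 0)**2) = -71*(7 + 2*(-5)**2) = -71*(7 + 2*25) = -71*(7 + 50) = -71*57 = -4047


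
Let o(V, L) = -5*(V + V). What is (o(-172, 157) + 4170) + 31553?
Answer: 37443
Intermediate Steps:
o(V, L) = -10*V
(o(-172, 157) + 4170) + 31553 = (-10*(-172) + 4170) + 31553 = (1720 + 4170) + 31553 = 5890 + 31553 = 37443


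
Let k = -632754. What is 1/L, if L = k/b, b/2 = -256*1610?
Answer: 412160/316377 ≈ 1.3027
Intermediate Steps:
b = -824320 (b = 2*(-256*1610) = 2*(-412160) = -824320)
L = 316377/412160 (L = -632754/(-824320) = -632754*(-1/824320) = 316377/412160 ≈ 0.76761)
1/L = 1/(316377/412160) = 412160/316377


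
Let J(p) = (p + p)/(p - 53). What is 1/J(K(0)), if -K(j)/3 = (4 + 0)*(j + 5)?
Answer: 113/120 ≈ 0.94167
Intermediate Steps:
K(j) = -60 - 12*j (K(j) = -3*(4 + 0)*(j + 5) = -12*(5 + j) = -3*(20 + 4*j) = -60 - 12*j)
J(p) = 2*p/(-53 + p) (J(p) = (2*p)/(-53 + p) = 2*p/(-53 + p))
1/J(K(0)) = 1/(2*(-60 - 12*0)/(-53 + (-60 - 12*0))) = 1/(2*(-60 + 0)/(-53 + (-60 + 0))) = 1/(2*(-60)/(-53 - 60)) = 1/(2*(-60)/(-113)) = 1/(2*(-60)*(-1/113)) = 1/(120/113) = 113/120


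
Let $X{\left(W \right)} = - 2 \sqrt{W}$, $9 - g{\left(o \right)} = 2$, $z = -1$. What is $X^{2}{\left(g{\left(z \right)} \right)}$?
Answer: $28$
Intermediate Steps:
$g{\left(o \right)} = 7$ ($g{\left(o \right)} = 9 - 2 = 7$)
$X^{2}{\left(g{\left(z \right)} \right)} = \left(- 2 \sqrt{7}\right)^{2} = 28$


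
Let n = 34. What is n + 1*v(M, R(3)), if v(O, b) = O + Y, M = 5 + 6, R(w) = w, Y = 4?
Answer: 49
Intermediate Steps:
M = 11
v(O, b) = 4 + O (v(O, b) = O + 4 = 4 + O)
n + 1*v(M, R(3)) = 34 + 1*(4 + 11) = 34 + 1*15 = 34 + 15 = 49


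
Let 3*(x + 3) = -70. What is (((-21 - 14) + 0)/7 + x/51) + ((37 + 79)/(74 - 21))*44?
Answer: 736180/8109 ≈ 90.786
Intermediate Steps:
x = -79/3 (x = -3 + (⅓)*(-70) = -3 - 70/3 = -79/3 ≈ -26.333)
(((-21 - 14) + 0)/7 + x/51) + ((37 + 79)/(74 - 21))*44 = (((-21 - 14) + 0)/7 - 79/3/51) + ((37 + 79)/(74 - 21))*44 = ((-35 + 0)*(⅐) - 79/3*1/51) + (116/53)*44 = (-35*⅐ - 79/153) + (116*(1/53))*44 = (-5 - 79/153) + (116/53)*44 = -844/153 + 5104/53 = 736180/8109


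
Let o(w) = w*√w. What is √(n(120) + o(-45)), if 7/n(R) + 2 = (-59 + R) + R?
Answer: √(1253 - 4325535*I*√5)/179 ≈ 12.286 - 12.285*I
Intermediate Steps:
o(w) = w^(3/2)
n(R) = 7/(-61 + 2*R) (n(R) = 7/(-2 + ((-59 + R) + R)) = 7/(-2 + (-59 + 2*R)) = 7/(-61 + 2*R))
√(n(120) + o(-45)) = √(7/(-61 + 2*120) + (-45)^(3/2)) = √(7/(-61 + 240) - 135*I*√5) = √(7/179 - 135*I*√5)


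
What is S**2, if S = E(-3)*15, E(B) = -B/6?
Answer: 225/4 ≈ 56.250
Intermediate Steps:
E(B) = -B/6
S = 15/2 (S = -1/6*(-3)*15 = (1/2)*15 = 15/2 ≈ 7.5000)
S**2 = (15/2)**2 = 225/4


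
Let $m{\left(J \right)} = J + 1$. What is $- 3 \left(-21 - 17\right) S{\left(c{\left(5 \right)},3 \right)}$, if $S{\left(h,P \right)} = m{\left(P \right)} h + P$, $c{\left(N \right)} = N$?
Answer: $2622$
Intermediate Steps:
$m{\left(J \right)} = 1 + J$
$S{\left(h,P \right)} = P + h \left(1 + P\right)$ ($S{\left(h,P \right)} = \left(1 + P\right) h + P = h \left(1 + P\right) + P = P + h \left(1 + P\right)$)
$- 3 \left(-21 - 17\right) S{\left(c{\left(5 \right)},3 \right)} = - 3 \left(-21 - 17\right) \left(3 + 5 \left(1 + 3\right)\right) = \left(-3\right) \left(-38\right) \left(3 + 5 \cdot 4\right) = 114 \left(3 + 20\right) = 114 \cdot 23 = 2622$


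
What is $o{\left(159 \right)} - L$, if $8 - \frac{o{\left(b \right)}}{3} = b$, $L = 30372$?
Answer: $-30825$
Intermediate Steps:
$o{\left(b \right)} = 24 - 3 b$
$o{\left(159 \right)} - L = \left(24 - 477\right) - 30372 = -453 - 30372 = -30825$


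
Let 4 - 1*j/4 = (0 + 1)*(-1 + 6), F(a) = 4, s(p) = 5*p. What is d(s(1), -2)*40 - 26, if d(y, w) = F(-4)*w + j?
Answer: -506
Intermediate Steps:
j = -4 (j = 16 - 4*(0 + 1)*(-1 + 6) = 16 - 4*5 = 16 - 20 = -4)
d(y, w) = -4 + 4*w (d(y, w) = 4*w - 4 = -4 + 4*w)
d(s(1), -2)*40 - 26 = (-4 + 4*(-2))*40 - 26 = (-4 - 8)*40 - 26 = -12*40 - 26 = -480 - 26 = -506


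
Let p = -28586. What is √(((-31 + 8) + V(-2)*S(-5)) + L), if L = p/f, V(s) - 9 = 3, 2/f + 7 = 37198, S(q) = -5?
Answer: I*√531571046 ≈ 23056.0*I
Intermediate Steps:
f = 2/37191 (f = 2/(-7 + 37198) = 2/37191 ≈ 5.3776e-5)
V(s) = 12 (V(s) = 9 + 3 = 12)
L = -531570963 (L = -28586/2/37191 = -28586*37191/2 = -531570963)
√(((-31 + 8) + V(-2)*S(-5)) + L) = √(((-31 + 8) + 12*(-5)) - 531570963) = √((-23 - 60) - 531570963) = √(-83 - 531570963) = √(-531571046) = I*√531571046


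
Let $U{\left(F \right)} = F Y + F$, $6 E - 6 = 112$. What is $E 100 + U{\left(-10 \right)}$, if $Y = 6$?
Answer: $\frac{5690}{3} \approx 1896.7$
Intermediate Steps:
$E = \frac{59}{3}$ ($E = 1 + \frac{1}{6} \cdot 112 = 1 + \frac{56}{3} = \frac{59}{3} \approx 19.667$)
$U{\left(F \right)} = 7 F$ ($U{\left(F \right)} = F 6 + F = 6 F + F = 7 F$)
$E 100 + U{\left(-10 \right)} = \frac{59}{3} \cdot 100 + 7 \left(-10\right) = \frac{5900}{3} - 70 = \frac{5690}{3}$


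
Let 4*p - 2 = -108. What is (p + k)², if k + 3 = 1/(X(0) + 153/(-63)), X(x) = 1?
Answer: 22801/25 ≈ 912.04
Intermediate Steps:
p = -53/2 (p = ½ + (¼)*(-108) = ½ - 27 = -53/2 ≈ -26.500)
k = -37/10 (k = -3 + 1/(1 + 153/(-63)) = -3 + 1/(1 + 153*(-1/63)) = -3 + 1/(1 - 17/7) = -3 + 1/(-10/7) = -3 - 7/10 = -37/10 ≈ -3.7000)
(p + k)² = (-53/2 - 37/10)² = (-151/5)² = 22801/25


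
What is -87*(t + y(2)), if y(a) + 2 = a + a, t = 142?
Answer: -12528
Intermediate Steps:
y(a) = -2 + 2*a (y(a) = -2 + (a + a) = -2 + 2*a)
-87*(t + y(2)) = -87*(142 + (-2 + 2*2)) = -87*(142 + (-2 + 4)) = -87*(142 + 2) = -87*144 = -12528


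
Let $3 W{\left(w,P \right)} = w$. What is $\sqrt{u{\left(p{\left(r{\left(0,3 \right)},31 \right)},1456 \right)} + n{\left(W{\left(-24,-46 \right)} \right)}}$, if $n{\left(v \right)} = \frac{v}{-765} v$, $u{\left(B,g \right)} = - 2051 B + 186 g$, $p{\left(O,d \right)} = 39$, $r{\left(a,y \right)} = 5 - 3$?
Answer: $\frac{\sqrt{12408520235}}{255} \approx 436.84$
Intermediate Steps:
$r{\left(a,y \right)} = 2$ ($r{\left(a,y \right)} = 5 - 3 = 2$)
$W{\left(w,P \right)} = \frac{w}{3}$
$n{\left(v \right)} = - \frac{v^{2}}{765}$ ($n{\left(v \right)} = v \left(- \frac{1}{765}\right) v = - \frac{v}{765} v = - \frac{v^{2}}{765}$)
$\sqrt{u{\left(p{\left(r{\left(0,3 \right)},31 \right)},1456 \right)} + n{\left(W{\left(-24,-46 \right)} \right)}} = \sqrt{\left(\left(-2051\right) 39 + 186 \cdot 1456\right) - \frac{\left(\frac{1}{3} \left(-24\right)\right)^{2}}{765}} = \sqrt{\left(-79989 + 270816\right) - \frac{\left(-8\right)^{2}}{765}} = \sqrt{190827 - \frac{64}{765}} = \sqrt{\frac{145982591}{765}} = \frac{\sqrt{12408520235}}{255}$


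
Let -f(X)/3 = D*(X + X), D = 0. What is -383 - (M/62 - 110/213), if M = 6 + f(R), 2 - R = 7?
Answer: -2526178/6603 ≈ -382.58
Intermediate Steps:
R = -5 (R = 2 - 1*7 = 2 - 7 = -5)
f(X) = 0 (f(X) = -0*(X + X) = -0*2*X = -3*0 = 0)
M = 6 (M = 6 + 0 = 6)
-383 - (M/62 - 110/213) = -383 - (6/62 - 110/213) = -383 - (6*(1/62) - 110*1/213) = -383 - (3/31 - 110/213) = -383 - 1*(-2771/6603) = -383 + 2771/6603 = -2526178/6603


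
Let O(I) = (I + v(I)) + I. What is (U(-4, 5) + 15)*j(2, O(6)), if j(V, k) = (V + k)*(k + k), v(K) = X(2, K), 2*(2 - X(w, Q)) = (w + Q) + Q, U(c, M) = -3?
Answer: 1512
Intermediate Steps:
X(w, Q) = 2 - Q - w/2 (X(w, Q) = 2 - ((w + Q) + Q)/2 = 2 - ((Q + w) + Q)/2 = 2 - (w + 2*Q)/2 = 2 + (-Q - w/2) = 2 - Q - w/2)
v(K) = 1 - K (v(K) = 2 - K - ½*2 = 2 - K - 1 = 1 - K)
O(I) = 1 + I (O(I) = (I + (1 - I)) + I = 1 + I)
j(V, k) = 2*k*(V + k) (j(V, k) = (V + k)*(2*k) = 2*k*(V + k))
(U(-4, 5) + 15)*j(2, O(6)) = (-3 + 15)*(2*(1 + 6)*(2 + (1 + 6))) = 12*(2*7*(2 + 7)) = 12*(2*7*9) = 12*126 = 1512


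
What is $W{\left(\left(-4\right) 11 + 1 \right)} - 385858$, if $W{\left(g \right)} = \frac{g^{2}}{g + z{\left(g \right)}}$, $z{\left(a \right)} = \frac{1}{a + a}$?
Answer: $- \frac{1427447756}{3699} \approx -3.859 \cdot 10^{5}$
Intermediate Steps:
$z{\left(a \right)} = \frac{1}{2 a}$
$W{\left(g \right)} = \frac{g^{2}}{g + \frac{1}{2 g}}$
$W{\left(\left(-4\right) 11 + 1 \right)} - 385858 = \frac{2 \left(\left(-4\right) 11 + 1\right)^{3}}{1 + 2 \left(\left(-4\right) 11 + 1\right)^{2}} - 385858 = \frac{2 \left(-44 + 1\right)^{3}}{1 + 2 \left(-44 + 1\right)^{2}} - 385858 = \frac{2 \left(-43\right)^{3}}{1 + 2 \left(-43\right)^{2}} - 385858 = 2 \left(-79507\right) \frac{1}{1 + 2 \cdot 1849} - 385858 = 2 \left(-79507\right) \frac{1}{1 + 3698} - 385858 = 2 \left(-79507\right) \frac{1}{3699} - 385858 = - \frac{159014}{3699} - 385858 = - \frac{1427447756}{3699}$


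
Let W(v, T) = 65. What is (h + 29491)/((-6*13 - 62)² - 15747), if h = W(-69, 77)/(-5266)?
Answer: 155299541/20289898 ≈ 7.6540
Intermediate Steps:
h = -65/5266 (h = 65/(-5266) = 65*(-1/5266) = -65/5266 ≈ -0.012343)
(h + 29491)/((-6*13 - 62)² - 15747) = (-65/5266 + 29491)/((-6*13 - 62)² - 15747) = 155299541/(5266*((-78 - 62)² - 15747)) = 155299541/(5266*((-140)² - 15747)) = 155299541/(5266*(19600 - 15747)) = (155299541/5266)/3853 = (155299541/5266)*(1/3853) = 155299541/20289898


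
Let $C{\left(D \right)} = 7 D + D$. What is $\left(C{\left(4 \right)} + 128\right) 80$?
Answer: $12800$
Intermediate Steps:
$C{\left(D \right)} = 8 D$
$\left(C{\left(4 \right)} + 128\right) 80 = \left(8 \cdot 4 + 128\right) 80 = \left(32 + 128\right) 80 = 160 \cdot 80 = 12800$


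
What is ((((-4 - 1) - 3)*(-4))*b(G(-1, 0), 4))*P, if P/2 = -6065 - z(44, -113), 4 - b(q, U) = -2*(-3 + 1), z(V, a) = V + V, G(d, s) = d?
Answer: 0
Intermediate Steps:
z(V, a) = 2*V
b(q, U) = 0 (b(q, U) = 4 - (-2)*(-3 + 1) = 4 - (-2)*(-2) = 4 - 1*4 = 4 - 4 = 0)
P = -12306 (P = 2*(-6065 - 2*44) = 2*(-6065 - 1*88) = 2*(-6065 - 88) = 2*(-6153) = -12306)
((((-4 - 1) - 3)*(-4))*b(G(-1, 0), 4))*P = ((((-4 - 1) - 3)*(-4))*0)*(-12306) = (((-5 - 3)*(-4))*0)*(-12306) = (-8*(-4)*0)*(-12306) = (32*0)*(-12306) = 0*(-12306) = 0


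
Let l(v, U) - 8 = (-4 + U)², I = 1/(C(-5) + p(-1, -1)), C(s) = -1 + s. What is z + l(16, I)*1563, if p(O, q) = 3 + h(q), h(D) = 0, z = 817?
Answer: 128012/3 ≈ 42671.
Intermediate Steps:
p(O, q) = 3 (p(O, q) = 3 + 0 = 3)
I = -⅓ (I = 1/((-1 - 5) + 3) = 1/(-6 + 3) = 1/(-3) = -⅓ ≈ -0.33333)
l(v, U) = 8 + (-4 + U)²
z + l(16, I)*1563 = 817 + (8 + (-4 - ⅓)²)*1563 = 817 + (8 + (-13/3)²)*1563 = 817 + (8 + 169/9)*1563 = 817 + (241/9)*1563 = 817 + 125561/3 = 128012/3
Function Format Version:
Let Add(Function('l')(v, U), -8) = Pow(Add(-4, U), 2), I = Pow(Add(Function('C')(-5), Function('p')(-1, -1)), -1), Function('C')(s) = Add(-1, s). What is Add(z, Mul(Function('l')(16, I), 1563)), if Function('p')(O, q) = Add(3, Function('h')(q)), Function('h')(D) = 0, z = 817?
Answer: Rational(128012, 3) ≈ 42671.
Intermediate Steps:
Function('p')(O, q) = 3 (Function('p')(O, q) = Add(3, 0) = 3)
I = Rational(-1, 3) (I = Pow(Add(Add(-1, -5), 3), -1) = Pow(Add(-6, 3), -1) = Pow(-3, -1) = Rational(-1, 3) ≈ -0.33333)
Function('l')(v, U) = Add(8, Pow(Add(-4, U), 2))
Add(z, Mul(Function('l')(16, I), 1563)) = Add(817, Mul(Add(8, Pow(Add(-4, Rational(-1, 3)), 2)), 1563)) = Add(817, Mul(Add(8, Pow(Rational(-13, 3), 2)), 1563)) = Add(817, Mul(Add(8, Rational(169, 9)), 1563)) = Add(817, Mul(Rational(241, 9), 1563)) = Add(817, Rational(125561, 3)) = Rational(128012, 3)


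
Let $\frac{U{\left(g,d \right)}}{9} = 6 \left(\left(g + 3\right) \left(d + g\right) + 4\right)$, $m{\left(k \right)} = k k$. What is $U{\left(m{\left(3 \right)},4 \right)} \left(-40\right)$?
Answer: $-345600$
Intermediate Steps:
$m{\left(k \right)} = k^{2}$
$U{\left(g,d \right)} = 216 + 54 \left(3 + g\right) \left(d + g\right)$ ($U{\left(g,d \right)} = 9 \cdot 6 \left(\left(g + 3\right) \left(d + g\right) + 4\right) = 9 \cdot 6 \left(\left(3 + g\right) \left(d + g\right) + 4\right) = 9 \cdot 6 \left(4 + \left(3 + g\right) \left(d + g\right)\right) = 9 \left(24 + 6 \left(3 + g\right) \left(d + g\right)\right) = 216 + 54 \left(3 + g\right) \left(d + g\right)$)
$U{\left(m{\left(3 \right)},4 \right)} \left(-40\right) = \left(216 + 54 \left(3^{2}\right)^{2} + 162 \cdot 4 + 162 \cdot 3^{2} + 54 \cdot 4 \cdot 3^{2}\right) \left(-40\right) = \left(216 + 54 \cdot 9^{2} + 648 + 162 \cdot 9 + 54 \cdot 4 \cdot 9\right) \left(-40\right) = \left(216 + 54 \cdot 81 + 648 + 1458 + 1944\right) \left(-40\right) = \left(216 + 4374 + 648 + 1458 + 1944\right) \left(-40\right) = 8640 \left(-40\right) = -345600$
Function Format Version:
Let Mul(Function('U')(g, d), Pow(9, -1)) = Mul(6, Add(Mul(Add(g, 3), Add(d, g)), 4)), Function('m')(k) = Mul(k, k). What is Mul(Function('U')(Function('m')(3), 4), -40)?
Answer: -345600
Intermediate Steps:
Function('m')(k) = Pow(k, 2)
Function('U')(g, d) = Add(216, Mul(54, Add(3, g), Add(d, g))) (Function('U')(g, d) = Mul(9, Mul(6, Add(Mul(Add(g, 3), Add(d, g)), 4))) = Mul(9, Mul(6, Add(Mul(Add(3, g), Add(d, g)), 4))) = Mul(9, Mul(6, Add(4, Mul(Add(3, g), Add(d, g))))) = Mul(9, Add(24, Mul(6, Add(3, g), Add(d, g)))) = Add(216, Mul(54, Add(3, g), Add(d, g))))
Mul(Function('U')(Function('m')(3), 4), -40) = Mul(Add(216, Mul(54, Pow(Pow(3, 2), 2)), Mul(162, 4), Mul(162, Pow(3, 2)), Mul(54, 4, Pow(3, 2))), -40) = Mul(Add(216, Mul(54, Pow(9, 2)), 648, Mul(162, 9), Mul(54, 4, 9)), -40) = Mul(Add(216, Mul(54, 81), 648, 1458, 1944), -40) = Mul(Add(216, 4374, 648, 1458, 1944), -40) = Mul(8640, -40) = -345600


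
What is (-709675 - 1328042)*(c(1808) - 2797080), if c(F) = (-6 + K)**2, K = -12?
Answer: 5698997246052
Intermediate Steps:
c(F) = 324 (c(F) = (-6 - 12)**2 = (-18)**2 = 324)
(-709675 - 1328042)*(c(1808) - 2797080) = (-709675 - 1328042)*(324 - 2797080) = -2037717*(-2796756) = 5698997246052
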